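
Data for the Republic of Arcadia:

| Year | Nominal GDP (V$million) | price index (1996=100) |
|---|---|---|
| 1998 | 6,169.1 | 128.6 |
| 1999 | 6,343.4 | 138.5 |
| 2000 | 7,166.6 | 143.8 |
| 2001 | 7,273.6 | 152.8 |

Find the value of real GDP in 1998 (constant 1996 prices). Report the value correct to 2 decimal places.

V$4,797.12 million

Real GDP 1998 = 6169.1 / 1.286 = 4797.12.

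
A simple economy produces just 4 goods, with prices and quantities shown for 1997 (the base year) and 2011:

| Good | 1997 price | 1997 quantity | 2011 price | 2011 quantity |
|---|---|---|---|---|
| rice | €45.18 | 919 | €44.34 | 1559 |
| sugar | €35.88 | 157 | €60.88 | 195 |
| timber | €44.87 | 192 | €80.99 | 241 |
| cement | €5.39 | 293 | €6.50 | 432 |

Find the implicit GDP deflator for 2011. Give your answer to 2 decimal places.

Nominal GDP 2011 = 44.34·1559 + 60.88·195 + 80.99·241 + 6.50·432 = 103324.25.
Real GDP 2011 (at 1997 prices) = 45.18·1559 + 35.88·195 + 44.87·241 + 5.39·432 = 90574.37.
Deflator = Nominal/Real × 100 = 103324.25/90574.37 × 100 = 114.077.

114.08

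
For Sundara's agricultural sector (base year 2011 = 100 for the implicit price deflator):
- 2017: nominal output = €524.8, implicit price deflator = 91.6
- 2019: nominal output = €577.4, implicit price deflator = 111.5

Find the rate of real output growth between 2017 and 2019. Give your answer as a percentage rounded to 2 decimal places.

Real output 2017 = 524.8 / 0.916 = 572.93.
Real output 2019 = 577.4 / 1.115 = 517.85.
Real growth = 517.85 / 572.93 − 1 = -0.0961.

-9.61%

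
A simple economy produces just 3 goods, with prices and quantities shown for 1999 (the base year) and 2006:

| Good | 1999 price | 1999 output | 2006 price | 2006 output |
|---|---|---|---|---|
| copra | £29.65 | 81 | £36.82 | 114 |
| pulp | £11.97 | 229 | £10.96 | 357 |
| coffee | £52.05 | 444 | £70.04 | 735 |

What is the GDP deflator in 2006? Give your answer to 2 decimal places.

Nominal GDP 2006 = 36.82·114 + 10.96·357 + 70.04·735 = 59589.60.
Real GDP 2006 (at 1999 prices) = 29.65·114 + 11.97·357 + 52.05·735 = 45910.14.
Deflator = Nominal/Real × 100 = 59589.60/45910.14 × 100 = 129.796.

129.80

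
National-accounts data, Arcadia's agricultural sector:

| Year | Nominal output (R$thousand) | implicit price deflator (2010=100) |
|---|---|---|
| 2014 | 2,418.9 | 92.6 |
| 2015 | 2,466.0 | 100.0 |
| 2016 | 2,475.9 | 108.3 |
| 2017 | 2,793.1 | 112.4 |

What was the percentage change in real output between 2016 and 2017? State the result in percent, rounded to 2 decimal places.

Real output 2016 = 2475.9/1.083 = 2286.15.
Real output 2017 = 2793.1/1.124 = 2484.96.
Change = 2484.96/2286.15 − 1 = 0.0870.

8.70%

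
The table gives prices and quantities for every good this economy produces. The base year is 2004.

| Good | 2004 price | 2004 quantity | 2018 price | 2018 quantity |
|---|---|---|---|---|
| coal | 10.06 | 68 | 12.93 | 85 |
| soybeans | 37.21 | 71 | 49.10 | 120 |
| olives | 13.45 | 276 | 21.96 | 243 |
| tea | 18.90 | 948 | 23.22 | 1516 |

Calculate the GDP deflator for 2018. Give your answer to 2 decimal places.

Nominal GDP 2018 = 12.93·85 + 49.10·120 + 21.96·243 + 23.22·1516 = 47528.85.
Real GDP 2018 (at 2004 prices) = 10.06·85 + 37.21·120 + 13.45·243 + 18.90·1516 = 37241.05.
Deflator = Nominal/Real × 100 = 47528.85/37241.05 × 100 = 127.625.

127.62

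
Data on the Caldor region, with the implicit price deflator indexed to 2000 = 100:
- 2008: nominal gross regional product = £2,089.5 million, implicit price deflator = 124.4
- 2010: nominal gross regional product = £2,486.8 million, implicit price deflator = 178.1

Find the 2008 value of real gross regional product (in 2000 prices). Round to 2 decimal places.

Real gross regional product = Nominal / (implicit price deflator/100) = 2089.5 / 1.244 = 1679.66.

£1,679.66 million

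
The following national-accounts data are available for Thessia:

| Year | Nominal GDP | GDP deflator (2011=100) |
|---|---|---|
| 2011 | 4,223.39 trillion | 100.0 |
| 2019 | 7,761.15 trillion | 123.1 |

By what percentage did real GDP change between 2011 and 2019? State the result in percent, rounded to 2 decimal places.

49.28%

Deflate each year: 2011 → 4223.39/1.000 = 4223.39; 2019 → 7761.15/1.231 = 6304.75.
So real GDP changed by 6304.75/4223.39 − 1 = 0.4928, i.e. 49.28%.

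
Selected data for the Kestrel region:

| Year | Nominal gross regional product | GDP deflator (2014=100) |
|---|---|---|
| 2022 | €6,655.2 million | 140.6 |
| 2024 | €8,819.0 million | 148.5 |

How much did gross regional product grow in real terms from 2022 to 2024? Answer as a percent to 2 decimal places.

25.46%

Deflate each year: 2022 → 6655.2/1.406 = 4733.43; 2024 → 8819.0/1.485 = 5938.72.
So real gross regional product changed by 5938.72/4733.43 − 1 = 0.2546, i.e. 25.46%.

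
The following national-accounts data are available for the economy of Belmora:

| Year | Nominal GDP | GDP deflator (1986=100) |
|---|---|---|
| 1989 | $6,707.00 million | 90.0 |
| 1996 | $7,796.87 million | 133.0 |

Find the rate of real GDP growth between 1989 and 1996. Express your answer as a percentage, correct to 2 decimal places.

Deflate each year: 1989 → 6707.00/0.900 = 7452.22; 1996 → 7796.87/1.330 = 5862.31.
So real GDP changed by 5862.31/7452.22 − 1 = -0.2133, i.e. -21.33%.

-21.33%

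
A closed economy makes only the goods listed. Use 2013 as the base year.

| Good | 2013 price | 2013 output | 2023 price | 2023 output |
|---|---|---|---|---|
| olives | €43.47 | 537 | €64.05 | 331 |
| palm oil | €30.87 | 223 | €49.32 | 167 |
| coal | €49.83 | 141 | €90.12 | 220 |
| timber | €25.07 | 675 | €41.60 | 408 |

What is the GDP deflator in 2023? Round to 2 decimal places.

Nominal GDP 2023 = 64.05·331 + 49.32·167 + 90.12·220 + 41.60·408 = 66236.19.
Real GDP 2023 (at 2013 prices) = 43.47·331 + 30.87·167 + 49.83·220 + 25.07·408 = 40735.02.
Deflator = Nominal/Real × 100 = 66236.19/40735.02 × 100 = 162.603.

162.60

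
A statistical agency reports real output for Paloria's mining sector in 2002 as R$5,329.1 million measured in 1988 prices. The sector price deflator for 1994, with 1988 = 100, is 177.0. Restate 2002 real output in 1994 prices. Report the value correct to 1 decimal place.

R$9,432.5 million

Real output in 1994 prices = Real output in 1988 prices × (P_1994/P_1988) = 5329.1 × 1.770 = 9432.51.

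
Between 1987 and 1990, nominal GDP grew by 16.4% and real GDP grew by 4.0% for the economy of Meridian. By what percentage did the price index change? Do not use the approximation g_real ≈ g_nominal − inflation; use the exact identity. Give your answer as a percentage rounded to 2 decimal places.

(1 + g_nom) = (1 + g_real)(1 + π), so π = 1.1640 / 1.0400 − 1 = 0.11923.

11.92%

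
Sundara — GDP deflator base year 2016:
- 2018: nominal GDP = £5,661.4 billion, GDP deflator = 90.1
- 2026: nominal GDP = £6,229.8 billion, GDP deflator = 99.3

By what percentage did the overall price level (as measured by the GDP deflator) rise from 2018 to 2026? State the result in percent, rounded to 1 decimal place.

10.2%

Price-level change = 99.3 / 90.1 − 1 = 0.1021.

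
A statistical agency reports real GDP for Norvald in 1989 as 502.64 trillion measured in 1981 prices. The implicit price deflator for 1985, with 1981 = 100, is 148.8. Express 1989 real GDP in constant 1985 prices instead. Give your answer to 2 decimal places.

Real GDP in 1985 prices = Real GDP in 1981 prices × (P_1985/P_1981) = 502.64 × 1.488 = 747.93.

747.93 trillion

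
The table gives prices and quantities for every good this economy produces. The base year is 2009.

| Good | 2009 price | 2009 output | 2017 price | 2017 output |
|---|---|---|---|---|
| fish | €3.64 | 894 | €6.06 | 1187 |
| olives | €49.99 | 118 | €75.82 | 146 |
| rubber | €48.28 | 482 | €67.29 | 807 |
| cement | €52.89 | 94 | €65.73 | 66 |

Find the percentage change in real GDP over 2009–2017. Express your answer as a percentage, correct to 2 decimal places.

Real GDP 2009 = Nominal GDP 2009 = 3.64·894 + 49.99·118 + 48.28·482 + 52.89·94 = 37395.60.
Real GDP 2017 (at 2009 prices) = 3.64·1187 + 49.99·146 + 48.28·807 + 52.89·66 = 54071.92.
Real growth = 54071.92/37395.60 − 1 = 0.4459.

44.59%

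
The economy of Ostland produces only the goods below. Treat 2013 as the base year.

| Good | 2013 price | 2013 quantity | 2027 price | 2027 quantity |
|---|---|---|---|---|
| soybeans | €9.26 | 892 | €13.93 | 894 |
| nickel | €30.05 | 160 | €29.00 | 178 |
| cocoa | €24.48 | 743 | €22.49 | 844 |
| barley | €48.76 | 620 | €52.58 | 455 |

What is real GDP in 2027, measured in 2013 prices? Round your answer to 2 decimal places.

Real GDP 2027 = Σ (p_2013 × q_2027) = 9.26·894 + 30.05·178 + 24.48·844 + 48.76·455 = 56474.26.

€56474.26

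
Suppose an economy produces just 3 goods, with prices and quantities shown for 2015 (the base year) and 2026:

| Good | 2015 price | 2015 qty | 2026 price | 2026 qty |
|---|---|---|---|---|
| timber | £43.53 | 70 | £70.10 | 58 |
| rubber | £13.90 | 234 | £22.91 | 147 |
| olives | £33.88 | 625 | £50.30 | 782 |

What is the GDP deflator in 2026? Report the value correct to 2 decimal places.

Nominal GDP 2026 = 70.10·58 + 22.91·147 + 50.30·782 = 46768.17.
Real GDP 2026 (at 2015 prices) = 43.53·58 + 13.90·147 + 33.88·782 = 31062.20.
Deflator = Nominal/Real × 100 = 46768.17/31062.20 × 100 = 150.563.

150.56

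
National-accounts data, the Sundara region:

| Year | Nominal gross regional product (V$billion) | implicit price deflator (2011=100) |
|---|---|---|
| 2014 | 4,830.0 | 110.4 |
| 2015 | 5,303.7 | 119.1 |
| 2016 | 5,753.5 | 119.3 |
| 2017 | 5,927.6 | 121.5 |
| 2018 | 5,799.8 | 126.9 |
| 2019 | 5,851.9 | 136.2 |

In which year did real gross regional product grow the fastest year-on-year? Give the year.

2016

2015: real = 5303.7/1.191 = 4453.15; growth vs 2014 (4375.00) = 1.79%.
2016: real = 5753.5/1.193 = 4822.72; growth vs 2015 (4453.15) = 8.30%.
2017: real = 5927.6/1.215 = 4878.68; growth vs 2016 (4822.72) = 1.16%.
2018: real = 5799.8/1.269 = 4570.37; growth vs 2017 (4878.68) = -6.32%.
2019: real = 5851.9/1.362 = 4296.55; growth vs 2018 (4570.37) = -5.99%.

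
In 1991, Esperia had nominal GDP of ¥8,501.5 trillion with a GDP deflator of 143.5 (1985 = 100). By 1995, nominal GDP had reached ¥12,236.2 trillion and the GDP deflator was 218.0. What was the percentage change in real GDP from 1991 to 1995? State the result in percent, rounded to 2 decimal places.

-5.26%

Deflate each year: 1991 → 8501.5/1.435 = 5924.39; 1995 → 12236.2/2.180 = 5612.94.
So real GDP changed by 5612.94/5924.39 − 1 = -0.0526, i.e. -5.26%.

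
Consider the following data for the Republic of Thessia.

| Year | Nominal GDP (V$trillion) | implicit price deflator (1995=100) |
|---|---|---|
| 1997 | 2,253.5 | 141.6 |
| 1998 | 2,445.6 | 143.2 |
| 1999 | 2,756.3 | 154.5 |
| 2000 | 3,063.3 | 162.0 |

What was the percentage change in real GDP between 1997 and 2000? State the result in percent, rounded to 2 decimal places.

Real GDP 1997 = 2253.5/1.416 = 1591.45.
Real GDP 2000 = 3063.3/1.620 = 1890.93.
Change = 1890.93/1591.45 − 1 = 0.1882.

18.82%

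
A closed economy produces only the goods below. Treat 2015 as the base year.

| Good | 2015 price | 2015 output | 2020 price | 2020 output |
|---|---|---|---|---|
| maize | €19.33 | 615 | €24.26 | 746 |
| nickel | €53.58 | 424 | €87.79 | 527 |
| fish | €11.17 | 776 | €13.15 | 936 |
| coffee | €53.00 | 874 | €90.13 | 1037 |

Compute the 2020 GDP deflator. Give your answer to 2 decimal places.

Nominal GDP 2020 = 24.26·746 + 87.79·527 + 13.15·936 + 90.13·1037 = 170136.50.
Real GDP 2020 (at 2015 prices) = 19.33·746 + 53.58·527 + 11.17·936 + 53.00·1037 = 108072.96.
Deflator = Nominal/Real × 100 = 170136.50/108072.96 × 100 = 157.427.

157.43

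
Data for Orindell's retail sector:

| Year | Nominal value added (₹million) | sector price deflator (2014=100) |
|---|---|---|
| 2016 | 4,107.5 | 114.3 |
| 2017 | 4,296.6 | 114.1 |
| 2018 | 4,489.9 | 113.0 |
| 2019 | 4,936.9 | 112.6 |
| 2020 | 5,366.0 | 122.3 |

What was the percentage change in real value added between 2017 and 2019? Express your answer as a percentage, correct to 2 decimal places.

16.43%

Real value added 2017 = 4296.6/1.141 = 3765.64.
Real value added 2019 = 4936.9/1.126 = 4384.46.
Change = 4384.46/3765.64 − 1 = 0.1643.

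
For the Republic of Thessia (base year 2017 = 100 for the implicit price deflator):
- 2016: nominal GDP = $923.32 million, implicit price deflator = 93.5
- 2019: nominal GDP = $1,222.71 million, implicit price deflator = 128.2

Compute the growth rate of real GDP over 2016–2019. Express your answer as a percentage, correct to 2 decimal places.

Deflate each year: 2016 → 923.32/0.935 = 987.51; 2019 → 1222.71/1.282 = 953.75.
So real GDP changed by 953.75/987.51 − 1 = -0.0342, i.e. -3.42%.

-3.42%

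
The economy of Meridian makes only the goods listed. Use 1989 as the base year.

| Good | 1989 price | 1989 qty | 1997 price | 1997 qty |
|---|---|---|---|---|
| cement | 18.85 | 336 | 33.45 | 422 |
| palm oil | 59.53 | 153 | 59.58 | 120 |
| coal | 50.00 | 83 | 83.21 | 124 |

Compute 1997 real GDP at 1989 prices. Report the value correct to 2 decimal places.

Real GDP 1997 = Σ (p_1989 × q_1997) = 18.85·422 + 59.53·120 + 50.00·124 = 21298.30.

21298.30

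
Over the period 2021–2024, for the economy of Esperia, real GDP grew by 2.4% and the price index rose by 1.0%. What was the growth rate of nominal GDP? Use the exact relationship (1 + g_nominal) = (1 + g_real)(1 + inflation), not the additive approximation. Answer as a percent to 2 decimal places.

(1 + g_nom) = (1 + g_real)(1 + π) = 1.0240 × 1.0100 = 1.03424.

3.42%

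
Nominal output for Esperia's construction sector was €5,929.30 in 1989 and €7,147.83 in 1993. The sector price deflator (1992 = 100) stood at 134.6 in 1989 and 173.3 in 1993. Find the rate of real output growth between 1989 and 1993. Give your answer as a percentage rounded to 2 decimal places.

Real output 1989 = 5929.30 / 1.346 = 4405.13.
Real output 1993 = 7147.83 / 1.733 = 4124.54.
Real growth = 4124.54 / 4405.13 − 1 = -0.0637.

-6.37%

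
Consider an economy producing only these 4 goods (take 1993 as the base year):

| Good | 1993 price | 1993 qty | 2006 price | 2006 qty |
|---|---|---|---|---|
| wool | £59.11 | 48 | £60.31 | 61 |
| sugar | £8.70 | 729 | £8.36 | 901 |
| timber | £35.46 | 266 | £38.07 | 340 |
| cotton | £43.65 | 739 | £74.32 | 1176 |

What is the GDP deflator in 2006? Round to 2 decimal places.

Nominal GDP 2006 = 60.31·61 + 8.36·901 + 38.07·340 + 74.32·1176 = 111555.39.
Real GDP 2006 (at 1993 prices) = 59.11·61 + 8.70·901 + 35.46·340 + 43.65·1176 = 74833.21.
Deflator = Nominal/Real × 100 = 111555.39/74833.21 × 100 = 149.072.

149.07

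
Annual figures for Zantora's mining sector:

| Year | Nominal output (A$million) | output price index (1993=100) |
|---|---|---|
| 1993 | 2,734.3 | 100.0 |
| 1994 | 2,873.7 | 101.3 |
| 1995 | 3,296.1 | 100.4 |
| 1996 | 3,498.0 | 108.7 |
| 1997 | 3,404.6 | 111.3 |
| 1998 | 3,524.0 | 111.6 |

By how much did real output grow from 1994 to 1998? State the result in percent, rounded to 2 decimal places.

11.31%

Real output 1994 = 2873.7/1.013 = 2836.82.
Real output 1998 = 3524.0/1.116 = 3157.71.
Change = 3157.71/2836.82 − 1 = 0.1131.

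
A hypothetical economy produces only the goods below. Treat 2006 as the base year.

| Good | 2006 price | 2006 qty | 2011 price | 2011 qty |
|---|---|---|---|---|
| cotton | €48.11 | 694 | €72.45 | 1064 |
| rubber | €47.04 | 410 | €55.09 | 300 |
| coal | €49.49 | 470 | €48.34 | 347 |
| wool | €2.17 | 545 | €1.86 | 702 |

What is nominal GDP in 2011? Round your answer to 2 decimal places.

€111693.50

Nominal GDP 2011 = Σ (p_2011 × q_2011) = 72.45·1064 + 55.09·300 + 48.34·347 + 1.86·702 = 111693.50.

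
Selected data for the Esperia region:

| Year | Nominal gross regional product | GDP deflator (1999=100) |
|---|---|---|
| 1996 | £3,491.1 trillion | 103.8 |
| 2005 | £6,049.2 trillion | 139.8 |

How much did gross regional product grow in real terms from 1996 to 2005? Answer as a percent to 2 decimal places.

28.65%

Deflate each year: 1996 → 3491.1/1.038 = 3363.29; 2005 → 6049.2/1.398 = 4327.04.
So real gross regional product changed by 4327.04/3363.29 − 1 = 0.2865, i.e. 28.65%.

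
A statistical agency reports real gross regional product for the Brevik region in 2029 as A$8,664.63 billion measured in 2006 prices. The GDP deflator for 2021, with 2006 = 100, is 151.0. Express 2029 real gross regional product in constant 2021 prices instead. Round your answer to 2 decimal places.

A$13,083.59 billion

Real gross regional product in 2021 prices = Real gross regional product in 2006 prices × (P_2021/P_2006) = 8664.63 × 1.510 = 13083.59.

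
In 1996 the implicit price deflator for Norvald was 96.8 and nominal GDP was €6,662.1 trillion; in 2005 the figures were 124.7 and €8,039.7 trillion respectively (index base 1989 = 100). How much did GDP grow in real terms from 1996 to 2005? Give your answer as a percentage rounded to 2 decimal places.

Real GDP 1996 = 6662.1 / 0.968 = 6882.33.
Real GDP 2005 = 8039.7 / 1.247 = 6447.23.
Real growth = 6447.23 / 6882.33 − 1 = -0.0632.

-6.32%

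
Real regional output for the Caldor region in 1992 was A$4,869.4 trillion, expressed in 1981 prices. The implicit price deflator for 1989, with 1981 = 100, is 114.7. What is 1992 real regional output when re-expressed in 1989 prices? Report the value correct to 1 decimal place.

Real regional output in 1989 prices = Real regional output in 1981 prices × (P_1989/P_1981) = 4869.4 × 1.147 = 5585.20.

A$5,585.2 trillion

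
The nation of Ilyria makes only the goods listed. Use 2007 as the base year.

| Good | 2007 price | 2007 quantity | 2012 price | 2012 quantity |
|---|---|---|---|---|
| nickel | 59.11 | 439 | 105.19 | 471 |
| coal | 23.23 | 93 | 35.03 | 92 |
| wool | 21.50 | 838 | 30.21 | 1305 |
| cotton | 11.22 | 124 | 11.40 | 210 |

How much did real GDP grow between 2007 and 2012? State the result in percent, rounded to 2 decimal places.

27.09%

Real GDP 2007 = Nominal GDP 2007 = 59.11·439 + 23.23·93 + 21.50·838 + 11.22·124 = 47517.96.
Real GDP 2012 (at 2007 prices) = 59.11·471 + 23.23·92 + 21.50·1305 + 11.22·210 = 60391.67.
Real growth = 60391.67/47517.96 − 1 = 0.2709.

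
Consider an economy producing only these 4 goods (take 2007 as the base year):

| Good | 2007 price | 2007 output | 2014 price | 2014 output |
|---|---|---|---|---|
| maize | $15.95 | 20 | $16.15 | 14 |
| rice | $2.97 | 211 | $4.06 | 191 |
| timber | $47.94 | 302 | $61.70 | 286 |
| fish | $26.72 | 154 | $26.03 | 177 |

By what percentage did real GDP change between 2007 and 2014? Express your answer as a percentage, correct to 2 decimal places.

Real GDP 2007 = Nominal GDP 2007 = 15.95·20 + 2.97·211 + 47.94·302 + 26.72·154 = 19538.43.
Real GDP 2014 (at 2007 prices) = 15.95·14 + 2.97·191 + 47.94·286 + 26.72·177 = 19230.85.
Real growth = 19230.85/19538.43 − 1 = -0.0157.

-1.57%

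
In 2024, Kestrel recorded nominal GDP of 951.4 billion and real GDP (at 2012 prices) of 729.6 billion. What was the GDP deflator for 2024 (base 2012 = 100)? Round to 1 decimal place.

130.4

GDP deflator = (Nominal / Real) × 100 = 951.4 / 729.6 × 100 = 130.40.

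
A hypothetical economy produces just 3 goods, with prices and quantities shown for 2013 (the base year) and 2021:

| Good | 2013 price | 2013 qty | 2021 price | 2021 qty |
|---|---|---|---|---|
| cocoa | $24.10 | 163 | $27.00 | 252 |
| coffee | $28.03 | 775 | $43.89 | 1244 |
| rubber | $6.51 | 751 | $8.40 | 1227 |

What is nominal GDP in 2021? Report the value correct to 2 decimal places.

Nominal GDP 2021 = Σ (p_2021 × q_2021) = 27.00·252 + 43.89·1244 + 8.40·1227 = 71709.96.

$71709.96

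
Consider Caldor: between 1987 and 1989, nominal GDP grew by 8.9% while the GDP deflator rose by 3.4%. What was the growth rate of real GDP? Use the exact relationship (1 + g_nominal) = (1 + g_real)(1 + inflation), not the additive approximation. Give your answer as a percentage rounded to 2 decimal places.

5.32%

(1 + g_nom) = (1 + g_real)(1 + π), so g_real = 1.0890 / 1.0340 − 1 = 0.05319.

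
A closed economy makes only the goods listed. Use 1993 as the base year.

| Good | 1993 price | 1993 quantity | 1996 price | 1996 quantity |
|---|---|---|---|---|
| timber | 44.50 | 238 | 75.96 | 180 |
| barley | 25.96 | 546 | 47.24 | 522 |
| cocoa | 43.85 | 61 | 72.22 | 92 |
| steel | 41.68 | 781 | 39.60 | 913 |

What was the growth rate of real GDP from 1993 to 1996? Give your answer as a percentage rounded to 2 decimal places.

6.10%

Real GDP 1993 = Nominal GDP 1993 = 44.50·238 + 25.96·546 + 43.85·61 + 41.68·781 = 59992.09.
Real GDP 1996 (at 1993 prices) = 44.50·180 + 25.96·522 + 43.85·92 + 41.68·913 = 63649.16.
Real growth = 63649.16/59992.09 − 1 = 0.0610.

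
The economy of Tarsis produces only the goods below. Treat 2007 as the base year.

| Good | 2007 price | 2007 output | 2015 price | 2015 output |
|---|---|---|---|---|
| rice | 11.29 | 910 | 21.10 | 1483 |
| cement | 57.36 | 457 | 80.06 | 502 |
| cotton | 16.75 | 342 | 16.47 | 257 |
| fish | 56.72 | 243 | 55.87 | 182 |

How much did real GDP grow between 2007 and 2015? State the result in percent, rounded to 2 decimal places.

Real GDP 2007 = Nominal GDP 2007 = 11.29·910 + 57.36·457 + 16.75·342 + 56.72·243 = 55998.88.
Real GDP 2015 (at 2007 prices) = 11.29·1483 + 57.36·502 + 16.75·257 + 56.72·182 = 60165.58.
Real growth = 60165.58/55998.88 − 1 = 0.0744.

7.44%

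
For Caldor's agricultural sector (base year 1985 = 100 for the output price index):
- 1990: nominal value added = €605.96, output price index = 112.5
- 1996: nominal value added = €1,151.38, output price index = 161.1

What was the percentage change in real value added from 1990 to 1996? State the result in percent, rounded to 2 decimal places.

32.69%

Real value added 1990 = 605.96 / 1.125 = 538.63.
Real value added 1996 = 1151.38 / 1.611 = 714.70.
Real growth = 714.70 / 538.63 − 1 = 0.3269.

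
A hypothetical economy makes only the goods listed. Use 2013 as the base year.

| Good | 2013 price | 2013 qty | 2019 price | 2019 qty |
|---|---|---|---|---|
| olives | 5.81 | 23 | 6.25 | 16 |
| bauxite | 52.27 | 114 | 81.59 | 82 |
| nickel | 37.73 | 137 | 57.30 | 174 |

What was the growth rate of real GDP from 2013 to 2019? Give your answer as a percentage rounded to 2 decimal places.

-2.82%

Real GDP 2013 = Nominal GDP 2013 = 5.81·23 + 52.27·114 + 37.73·137 = 11261.42.
Real GDP 2019 (at 2013 prices) = 5.81·16 + 52.27·82 + 37.73·174 = 10944.12.
Real growth = 10944.12/11261.42 − 1 = -0.0282.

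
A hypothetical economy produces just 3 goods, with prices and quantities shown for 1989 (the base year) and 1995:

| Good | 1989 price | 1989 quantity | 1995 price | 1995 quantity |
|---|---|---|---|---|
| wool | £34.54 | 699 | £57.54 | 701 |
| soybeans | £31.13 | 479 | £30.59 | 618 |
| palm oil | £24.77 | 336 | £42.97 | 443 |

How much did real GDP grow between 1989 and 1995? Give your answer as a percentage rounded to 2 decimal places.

14.87%

Real GDP 1989 = Nominal GDP 1989 = 34.54·699 + 31.13·479 + 24.77·336 = 47377.45.
Real GDP 1995 (at 1989 prices) = 34.54·701 + 31.13·618 + 24.77·443 = 54423.99.
Real growth = 54423.99/47377.45 − 1 = 0.1487.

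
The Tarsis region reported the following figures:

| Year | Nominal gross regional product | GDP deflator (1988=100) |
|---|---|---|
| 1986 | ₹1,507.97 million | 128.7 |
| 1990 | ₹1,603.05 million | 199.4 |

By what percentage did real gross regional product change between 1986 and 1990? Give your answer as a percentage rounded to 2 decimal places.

-31.39%

Deflate each year: 1986 → 1507.97/1.287 = 1171.69; 1990 → 1603.05/1.994 = 803.94.
So real gross regional product changed by 803.94/1171.69 − 1 = -0.3139, i.e. -31.39%.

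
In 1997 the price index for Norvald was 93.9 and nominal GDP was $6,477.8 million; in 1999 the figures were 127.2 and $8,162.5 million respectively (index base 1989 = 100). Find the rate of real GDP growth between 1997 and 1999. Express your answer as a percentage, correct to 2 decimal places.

Deflate each year: 1997 → 6477.8/0.939 = 6898.62; 1999 → 8162.5/1.272 = 6417.06.
So real GDP changed by 6417.06/6898.62 − 1 = -0.0698, i.e. -6.98%.

-6.98%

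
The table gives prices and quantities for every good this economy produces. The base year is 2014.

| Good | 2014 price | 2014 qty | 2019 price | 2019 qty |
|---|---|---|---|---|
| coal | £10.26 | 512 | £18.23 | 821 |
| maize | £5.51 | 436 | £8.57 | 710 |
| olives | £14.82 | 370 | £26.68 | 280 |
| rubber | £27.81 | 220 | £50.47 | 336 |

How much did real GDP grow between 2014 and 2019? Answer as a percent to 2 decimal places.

34.13%

Real GDP 2014 = Nominal GDP 2014 = 10.26·512 + 5.51·436 + 14.82·370 + 27.81·220 = 19257.08.
Real GDP 2019 (at 2014 prices) = 10.26·821 + 5.51·710 + 14.82·280 + 27.81·336 = 25829.32.
Real growth = 25829.32/19257.08 − 1 = 0.3413.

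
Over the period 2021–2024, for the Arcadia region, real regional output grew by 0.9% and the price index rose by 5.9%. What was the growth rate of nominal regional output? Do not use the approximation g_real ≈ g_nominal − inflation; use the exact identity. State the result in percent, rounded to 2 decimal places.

6.85%

(1 + g_nom) = (1 + g_real)(1 + π) = 1.0090 × 1.0590 = 1.06853.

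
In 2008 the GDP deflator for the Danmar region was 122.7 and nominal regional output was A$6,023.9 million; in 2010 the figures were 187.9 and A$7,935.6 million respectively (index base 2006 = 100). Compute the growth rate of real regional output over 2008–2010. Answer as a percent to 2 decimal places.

-13.98%

Deflate each year: 2008 → 6023.9/1.227 = 4909.45; 2010 → 7935.6/1.879 = 4223.31.
So real regional output changed by 4223.31/4909.45 − 1 = -0.1398, i.e. -13.98%.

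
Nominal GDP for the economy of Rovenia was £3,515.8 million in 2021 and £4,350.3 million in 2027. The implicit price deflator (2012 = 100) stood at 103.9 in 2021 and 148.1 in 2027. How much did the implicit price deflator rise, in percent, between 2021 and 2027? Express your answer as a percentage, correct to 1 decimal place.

42.5%

Price-level change = 148.1 / 103.9 − 1 = 0.4254.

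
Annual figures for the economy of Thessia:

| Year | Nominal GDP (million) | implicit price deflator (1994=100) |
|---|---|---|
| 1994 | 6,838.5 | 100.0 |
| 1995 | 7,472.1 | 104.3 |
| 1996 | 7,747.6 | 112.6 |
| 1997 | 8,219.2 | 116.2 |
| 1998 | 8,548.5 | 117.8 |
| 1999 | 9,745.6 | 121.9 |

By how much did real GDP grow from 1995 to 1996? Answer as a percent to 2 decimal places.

Real GDP 1995 = 7472.1/1.043 = 7164.05.
Real GDP 1996 = 7747.6/1.126 = 6880.64.
Change = 6880.64/7164.05 − 1 = -0.0396.

-3.96%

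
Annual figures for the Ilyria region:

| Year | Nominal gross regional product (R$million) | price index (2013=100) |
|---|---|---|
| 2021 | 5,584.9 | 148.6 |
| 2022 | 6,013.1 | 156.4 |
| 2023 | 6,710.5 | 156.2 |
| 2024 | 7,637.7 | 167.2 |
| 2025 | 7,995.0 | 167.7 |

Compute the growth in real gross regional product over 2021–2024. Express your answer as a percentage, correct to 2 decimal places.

21.54%

Real gross regional product 2021 = 5584.9/1.486 = 3758.34.
Real gross regional product 2024 = 7637.7/1.672 = 4568.00.
Change = 4568.00/3758.34 − 1 = 0.2154.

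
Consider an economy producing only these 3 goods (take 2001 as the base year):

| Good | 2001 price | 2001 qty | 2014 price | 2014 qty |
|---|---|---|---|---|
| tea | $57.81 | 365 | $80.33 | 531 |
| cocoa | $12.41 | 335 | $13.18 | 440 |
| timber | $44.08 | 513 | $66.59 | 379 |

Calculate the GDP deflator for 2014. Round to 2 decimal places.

Nominal GDP 2014 = 80.33·531 + 13.18·440 + 66.59·379 = 73692.04.
Real GDP 2014 (at 2001 prices) = 57.81·531 + 12.41·440 + 44.08·379 = 52863.83.
Deflator = Nominal/Real × 100 = 73692.04/52863.83 × 100 = 139.400.

139.40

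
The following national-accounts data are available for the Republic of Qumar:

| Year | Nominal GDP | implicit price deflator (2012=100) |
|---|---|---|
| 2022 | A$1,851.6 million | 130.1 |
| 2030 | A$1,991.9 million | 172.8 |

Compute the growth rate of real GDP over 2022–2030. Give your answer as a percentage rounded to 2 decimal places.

Real GDP 2022 = 1851.6 / 1.301 = 1423.21.
Real GDP 2030 = 1991.9 / 1.728 = 1152.72.
Real growth = 1152.72 / 1423.21 − 1 = -0.1901.

-19.01%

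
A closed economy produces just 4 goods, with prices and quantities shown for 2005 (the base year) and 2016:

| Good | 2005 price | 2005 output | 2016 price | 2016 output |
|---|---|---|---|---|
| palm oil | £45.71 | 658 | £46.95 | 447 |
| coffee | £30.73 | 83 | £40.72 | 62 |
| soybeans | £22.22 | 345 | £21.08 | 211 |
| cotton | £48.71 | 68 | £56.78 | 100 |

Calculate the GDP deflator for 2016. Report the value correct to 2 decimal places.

Nominal GDP 2016 = 46.95·447 + 40.72·62 + 21.08·211 + 56.78·100 = 33637.17.
Real GDP 2016 (at 2005 prices) = 45.71·447 + 30.73·62 + 22.22·211 + 48.71·100 = 31897.05.
Deflator = Nominal/Real × 100 = 33637.17/31897.05 × 100 = 105.455.

105.46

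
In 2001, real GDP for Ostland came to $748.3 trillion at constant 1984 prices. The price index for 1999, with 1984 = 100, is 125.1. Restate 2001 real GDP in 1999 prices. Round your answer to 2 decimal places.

$936.12 trillion

Real GDP in 1999 prices = Real GDP in 1984 prices × (P_1999/P_1984) = 748.3 × 1.251 = 936.12.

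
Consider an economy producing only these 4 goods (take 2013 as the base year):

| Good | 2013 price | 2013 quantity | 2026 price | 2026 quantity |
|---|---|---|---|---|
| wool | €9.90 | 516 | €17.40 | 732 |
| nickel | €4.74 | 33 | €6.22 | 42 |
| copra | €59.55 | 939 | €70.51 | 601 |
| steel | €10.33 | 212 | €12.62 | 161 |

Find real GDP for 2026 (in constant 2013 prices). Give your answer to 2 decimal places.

Real GDP 2026 = Σ (p_2013 × q_2026) = 9.90·732 + 4.74·42 + 59.55·601 + 10.33·161 = 44898.56.

€44898.56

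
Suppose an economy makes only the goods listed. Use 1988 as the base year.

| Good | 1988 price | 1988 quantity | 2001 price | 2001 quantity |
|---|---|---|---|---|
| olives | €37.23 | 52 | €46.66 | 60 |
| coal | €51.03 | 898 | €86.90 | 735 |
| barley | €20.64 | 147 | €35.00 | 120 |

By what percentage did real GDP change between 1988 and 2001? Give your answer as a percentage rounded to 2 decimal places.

-16.89%

Real GDP 1988 = Nominal GDP 1988 = 37.23·52 + 51.03·898 + 20.64·147 = 50794.98.
Real GDP 2001 (at 1988 prices) = 37.23·60 + 51.03·735 + 20.64·120 = 42217.65.
Real growth = 42217.65/50794.98 − 1 = -0.1689.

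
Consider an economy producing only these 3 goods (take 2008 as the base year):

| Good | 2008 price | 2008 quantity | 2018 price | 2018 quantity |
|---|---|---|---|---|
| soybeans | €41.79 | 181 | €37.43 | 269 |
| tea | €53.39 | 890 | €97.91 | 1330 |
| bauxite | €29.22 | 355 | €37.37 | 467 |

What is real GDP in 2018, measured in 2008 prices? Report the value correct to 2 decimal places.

€95895.95

Real GDP 2018 = Σ (p_2008 × q_2018) = 41.79·269 + 53.39·1330 + 29.22·467 = 95895.95.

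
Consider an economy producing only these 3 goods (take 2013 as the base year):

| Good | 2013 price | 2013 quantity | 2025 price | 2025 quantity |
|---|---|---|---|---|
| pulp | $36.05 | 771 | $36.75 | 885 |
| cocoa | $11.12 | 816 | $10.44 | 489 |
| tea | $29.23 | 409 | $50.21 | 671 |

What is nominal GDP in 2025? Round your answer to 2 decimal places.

$71319.82

Nominal GDP 2025 = Σ (p_2025 × q_2025) = 36.75·885 + 10.44·489 + 50.21·671 = 71319.82.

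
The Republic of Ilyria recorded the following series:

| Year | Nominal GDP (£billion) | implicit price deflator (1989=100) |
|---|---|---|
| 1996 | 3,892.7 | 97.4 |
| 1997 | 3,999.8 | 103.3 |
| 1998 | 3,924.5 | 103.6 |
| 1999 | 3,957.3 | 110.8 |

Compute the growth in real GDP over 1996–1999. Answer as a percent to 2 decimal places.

Real GDP 1996 = 3892.7/0.974 = 3996.61.
Real GDP 1999 = 3957.3/1.108 = 3571.57.
Change = 3571.57/3996.61 − 1 = -0.1064.

-10.64%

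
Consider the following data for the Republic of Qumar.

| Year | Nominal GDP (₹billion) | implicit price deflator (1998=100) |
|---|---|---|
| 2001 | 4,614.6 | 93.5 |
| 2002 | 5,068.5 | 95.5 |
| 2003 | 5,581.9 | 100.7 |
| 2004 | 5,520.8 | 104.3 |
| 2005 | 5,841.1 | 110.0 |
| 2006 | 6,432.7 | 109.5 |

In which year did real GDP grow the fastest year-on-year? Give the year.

2002: real = 5068.5/0.955 = 5307.33; growth vs 2001 (4935.40) = 7.54%.
2003: real = 5581.9/1.007 = 5543.10; growth vs 2002 (5307.33) = 4.44%.
2004: real = 5520.8/1.043 = 5293.19; growth vs 2003 (5543.10) = -4.51%.
2005: real = 5841.1/1.100 = 5310.09; growth vs 2004 (5293.19) = 0.32%.
2006: real = 6432.7/1.095 = 5874.61; growth vs 2005 (5310.09) = 10.63%.

2006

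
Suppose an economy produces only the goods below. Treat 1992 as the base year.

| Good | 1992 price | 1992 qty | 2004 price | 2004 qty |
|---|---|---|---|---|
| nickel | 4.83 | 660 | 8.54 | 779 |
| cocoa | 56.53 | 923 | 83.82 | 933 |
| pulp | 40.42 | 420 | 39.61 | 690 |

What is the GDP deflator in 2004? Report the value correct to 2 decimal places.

Nominal GDP 2004 = 8.54·779 + 83.82·933 + 39.61·690 = 112187.62.
Real GDP 2004 (at 1992 prices) = 4.83·779 + 56.53·933 + 40.42·690 = 84394.86.
Deflator = Nominal/Real × 100 = 112187.62/84394.86 × 100 = 132.932.

132.93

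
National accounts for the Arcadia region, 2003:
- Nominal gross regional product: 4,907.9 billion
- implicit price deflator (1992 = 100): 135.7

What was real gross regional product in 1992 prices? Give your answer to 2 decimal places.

Real gross regional product = Nominal / (implicit price deflator/100) = 4907.9 / 1.357 = 3616.73.

3,616.73 billion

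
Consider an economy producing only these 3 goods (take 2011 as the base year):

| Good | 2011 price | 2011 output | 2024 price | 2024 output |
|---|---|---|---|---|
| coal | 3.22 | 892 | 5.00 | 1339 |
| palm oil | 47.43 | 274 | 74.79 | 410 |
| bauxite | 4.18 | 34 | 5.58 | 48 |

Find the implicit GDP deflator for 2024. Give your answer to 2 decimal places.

Nominal GDP 2024 = 5.00·1339 + 74.79·410 + 5.58·48 = 37626.74.
Real GDP 2024 (at 2011 prices) = 3.22·1339 + 47.43·410 + 4.18·48 = 23958.52.
Deflator = Nominal/Real × 100 = 37626.74/23958.52 × 100 = 157.050.

157.05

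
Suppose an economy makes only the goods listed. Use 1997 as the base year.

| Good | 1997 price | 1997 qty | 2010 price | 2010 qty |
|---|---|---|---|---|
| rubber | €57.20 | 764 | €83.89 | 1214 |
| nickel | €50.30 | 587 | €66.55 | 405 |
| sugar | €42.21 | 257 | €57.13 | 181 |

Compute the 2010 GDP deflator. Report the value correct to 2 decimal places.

142.77

Nominal GDP 2010 = 83.89·1214 + 66.55·405 + 57.13·181 = 139135.74.
Real GDP 2010 (at 1997 prices) = 57.20·1214 + 50.30·405 + 42.21·181 = 97452.31.
Deflator = Nominal/Real × 100 = 139135.74/97452.31 × 100 = 142.773.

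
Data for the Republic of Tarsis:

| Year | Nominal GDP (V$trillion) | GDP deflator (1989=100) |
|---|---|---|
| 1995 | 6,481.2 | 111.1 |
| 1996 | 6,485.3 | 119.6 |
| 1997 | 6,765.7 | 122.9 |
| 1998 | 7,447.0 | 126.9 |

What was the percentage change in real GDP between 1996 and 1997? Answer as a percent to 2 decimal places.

Real GDP 1996 = 6485.3/1.196 = 5422.49.
Real GDP 1997 = 6765.7/1.229 = 5505.04.
Change = 5505.04/5422.49 − 1 = 0.0152.

1.52%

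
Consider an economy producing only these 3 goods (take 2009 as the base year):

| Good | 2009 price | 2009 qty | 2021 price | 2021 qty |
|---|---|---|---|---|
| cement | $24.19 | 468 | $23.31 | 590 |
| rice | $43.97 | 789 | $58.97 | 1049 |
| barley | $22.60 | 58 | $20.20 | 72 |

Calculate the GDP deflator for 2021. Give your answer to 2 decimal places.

124.25

Nominal GDP 2021 = 23.31·590 + 58.97·1049 + 20.20·72 = 77066.83.
Real GDP 2021 (at 2009 prices) = 24.19·590 + 43.97·1049 + 22.60·72 = 62023.83.
Deflator = Nominal/Real × 100 = 77066.83/62023.83 × 100 = 124.254.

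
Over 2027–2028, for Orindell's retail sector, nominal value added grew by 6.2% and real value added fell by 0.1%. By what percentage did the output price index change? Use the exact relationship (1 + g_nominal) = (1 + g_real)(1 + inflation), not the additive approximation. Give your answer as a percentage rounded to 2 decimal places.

(1 + g_nom) = (1 + g_real)(1 + π), so π = 1.0620 / 0.9990 − 1 = 0.06306.

6.31%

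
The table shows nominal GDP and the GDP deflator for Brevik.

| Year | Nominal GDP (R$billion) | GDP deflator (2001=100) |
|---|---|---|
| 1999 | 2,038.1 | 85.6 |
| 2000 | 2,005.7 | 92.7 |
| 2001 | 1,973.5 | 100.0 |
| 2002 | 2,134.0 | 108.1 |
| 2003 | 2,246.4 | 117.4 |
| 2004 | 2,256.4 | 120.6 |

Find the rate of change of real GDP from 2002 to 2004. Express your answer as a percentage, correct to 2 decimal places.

-5.22%

Real GDP 2002 = 2134.0/1.081 = 1974.10.
Real GDP 2004 = 2256.4/1.206 = 1870.98.
Change = 1870.98/1974.10 − 1 = -0.0522.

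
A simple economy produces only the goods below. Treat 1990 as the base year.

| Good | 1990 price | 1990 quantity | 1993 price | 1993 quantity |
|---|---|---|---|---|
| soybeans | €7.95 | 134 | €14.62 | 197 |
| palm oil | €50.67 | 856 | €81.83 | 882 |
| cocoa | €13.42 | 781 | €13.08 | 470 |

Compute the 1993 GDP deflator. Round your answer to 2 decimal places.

154.48

Nominal GDP 1993 = 14.62·197 + 81.83·882 + 13.08·470 = 81201.80.
Real GDP 1993 (at 1990 prices) = 7.95·197 + 50.67·882 + 13.42·470 = 52564.49.
Deflator = Nominal/Real × 100 = 81201.80/52564.49 × 100 = 154.480.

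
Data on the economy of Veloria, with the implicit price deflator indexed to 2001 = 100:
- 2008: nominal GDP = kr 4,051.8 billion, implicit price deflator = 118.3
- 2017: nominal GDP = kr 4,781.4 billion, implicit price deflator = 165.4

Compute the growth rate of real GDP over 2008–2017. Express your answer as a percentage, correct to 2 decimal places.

Deflate each year: 2008 → 4051.8/1.183 = 3425.02; 2017 → 4781.4/1.654 = 2890.81.
So real GDP changed by 2890.81/3425.02 − 1 = -0.1560, i.e. -15.60%.

-15.60%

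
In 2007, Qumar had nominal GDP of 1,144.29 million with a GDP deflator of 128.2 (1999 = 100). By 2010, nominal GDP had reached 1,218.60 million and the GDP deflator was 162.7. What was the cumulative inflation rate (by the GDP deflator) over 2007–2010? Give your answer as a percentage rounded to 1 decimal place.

26.9%

Price-level change = 162.7 / 128.2 − 1 = 0.2691.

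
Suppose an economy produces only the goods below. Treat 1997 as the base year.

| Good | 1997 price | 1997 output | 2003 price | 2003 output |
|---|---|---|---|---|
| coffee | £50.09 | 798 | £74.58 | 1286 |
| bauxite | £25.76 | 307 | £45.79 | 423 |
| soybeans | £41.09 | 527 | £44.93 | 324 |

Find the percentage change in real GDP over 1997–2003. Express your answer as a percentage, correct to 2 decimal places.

Real GDP 1997 = Nominal GDP 1997 = 50.09·798 + 25.76·307 + 41.09·527 = 69534.57.
Real GDP 2003 (at 1997 prices) = 50.09·1286 + 25.76·423 + 41.09·324 = 88625.38.
Real growth = 88625.38/69534.57 − 1 = 0.2746.

27.46%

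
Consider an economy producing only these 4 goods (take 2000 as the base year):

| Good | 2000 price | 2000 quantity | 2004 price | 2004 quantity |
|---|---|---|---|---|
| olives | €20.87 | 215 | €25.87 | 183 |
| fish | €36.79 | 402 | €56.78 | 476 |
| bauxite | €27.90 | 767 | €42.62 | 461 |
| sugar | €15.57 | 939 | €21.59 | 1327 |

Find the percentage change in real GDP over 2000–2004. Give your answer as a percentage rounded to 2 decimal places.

-0.80%

Real GDP 2000 = Nominal GDP 2000 = 20.87·215 + 36.79·402 + 27.90·767 + 15.57·939 = 55296.16.
Real GDP 2004 (at 2000 prices) = 20.87·183 + 36.79·476 + 27.90·461 + 15.57·1327 = 54854.54.
Real growth = 54854.54/55296.16 − 1 = -0.0080.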